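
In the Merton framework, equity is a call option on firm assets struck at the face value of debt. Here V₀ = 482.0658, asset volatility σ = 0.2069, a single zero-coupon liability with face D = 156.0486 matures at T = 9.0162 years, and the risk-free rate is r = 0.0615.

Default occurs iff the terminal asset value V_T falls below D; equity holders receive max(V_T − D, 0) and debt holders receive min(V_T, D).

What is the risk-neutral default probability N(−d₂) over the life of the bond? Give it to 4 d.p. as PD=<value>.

PD=0.0083

d₁ = [ln(V₀/D) + (r + σ²/2)T] / (σ√T)
   = [ln(482.0658/156.0486) + (0.0615 + 0.5·0.2069²)·9.0162] / (0.2069·√9.0162)
   = [1.127913 + 0.747477] / 0.621258 = 3.018696
d₂ = d₁ − σ√T = 3.018696 − 0.621258 = 2.397438
risk-neutral PD = N(−d₂) = N(-2.397438) = 0.008255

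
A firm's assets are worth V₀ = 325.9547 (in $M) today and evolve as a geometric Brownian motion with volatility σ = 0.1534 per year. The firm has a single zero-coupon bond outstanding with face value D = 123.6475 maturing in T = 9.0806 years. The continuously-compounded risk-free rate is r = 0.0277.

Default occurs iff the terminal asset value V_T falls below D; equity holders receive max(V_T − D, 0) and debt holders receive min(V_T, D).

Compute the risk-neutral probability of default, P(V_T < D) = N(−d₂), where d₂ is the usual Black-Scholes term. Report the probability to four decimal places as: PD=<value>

PD=0.0080

d₁ = [ln(V₀/D) + (r + σ²/2)T] / (σ√T)
   = [ln(325.9547/123.6475) + (0.0277 + 0.5·0.1534²)·9.0806] / (0.1534·√9.0806)
   = [0.969324 + 0.358373] / 0.462256 = 2.872210
d₂ = d₁ − σ√T = 2.872210 − 0.462256 = 2.409954
risk-neutral PD = N(−d₂) = N(-2.409954) = 0.007977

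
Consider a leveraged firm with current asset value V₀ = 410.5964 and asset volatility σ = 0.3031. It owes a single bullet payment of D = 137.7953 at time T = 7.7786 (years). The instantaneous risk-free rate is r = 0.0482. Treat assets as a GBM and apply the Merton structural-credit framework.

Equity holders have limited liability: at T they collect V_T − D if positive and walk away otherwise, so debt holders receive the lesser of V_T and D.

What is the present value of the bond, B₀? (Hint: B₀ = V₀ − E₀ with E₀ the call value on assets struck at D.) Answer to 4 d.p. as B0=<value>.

B0=92.0969

d₁ = [ln(V₀/D) + (r + σ²/2)T] / (σ√T)
   = [ln(410.5964/137.7953) + (0.0482 + 0.5·0.3031²)·7.7786] / (0.3031·√7.7786)
   = [1.091841 + 0.732237] / 0.845350 = 2.157779
d₂ = d₁ − σ√T = 2.157779 − 0.845350 = 1.312428
N(d₁) = 0.984527,  N(d₂) = 0.905312,  e^(−rT) = 0.687338
E₀ = V₀·N(d₁) − D·e^(−rT)·N(d₂)
   = 410.5964·0.984527 − 137.7953·0.687338·0.905312 = 318.499507
B₀ = V₀ − E₀ = 410.5964 − 318.499507 = 92.096893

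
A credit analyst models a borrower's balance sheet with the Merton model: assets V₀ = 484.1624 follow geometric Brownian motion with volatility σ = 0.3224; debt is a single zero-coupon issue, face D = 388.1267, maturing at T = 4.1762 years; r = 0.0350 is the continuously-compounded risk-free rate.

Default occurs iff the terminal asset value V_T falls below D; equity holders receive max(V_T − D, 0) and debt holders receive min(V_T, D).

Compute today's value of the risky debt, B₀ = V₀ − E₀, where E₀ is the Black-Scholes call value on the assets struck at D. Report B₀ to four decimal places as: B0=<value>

B0=288.7331

d₁ = [ln(V₀/D) + (r + σ²/2)T] / (σ√T)
   = [ln(484.1624/388.1267) + (0.0350 + 0.5·0.3224²)·4.1762] / (0.3224·√4.1762)
   = [0.221089 + 0.363208] / 0.658849 = 0.886845
d₂ = d₁ − σ√T = 0.886845 − 0.658849 = 0.227996
N(d₁) = 0.812419,  N(d₂) = 0.590175,  e^(−rT) = 0.864013
E₀ = V₀·N(d₁) − D·e^(−rT)·N(d₂)
   = 484.1624·0.812419 − 388.1267·0.864013·0.590175 = 195.429274
B₀ = V₀ − E₀ = 484.1624 − 195.429274 = 288.733126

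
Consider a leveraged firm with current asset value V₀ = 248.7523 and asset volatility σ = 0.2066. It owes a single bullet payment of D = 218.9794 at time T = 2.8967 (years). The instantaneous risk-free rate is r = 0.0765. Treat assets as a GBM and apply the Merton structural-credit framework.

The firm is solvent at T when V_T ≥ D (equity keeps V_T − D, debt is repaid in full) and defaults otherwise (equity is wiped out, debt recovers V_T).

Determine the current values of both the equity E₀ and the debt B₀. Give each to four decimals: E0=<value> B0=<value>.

d₁ = [ln(V₀/D) + (r + σ²/2)T] / (σ√T)
   = [ln(248.7523/218.9794) + (0.0765 + 0.5·0.2066²)·2.8967] / (0.2066·√2.8967)
   = [0.127480 + 0.283418] / 0.351627 = 1.168563
d₂ = d₁ − σ√T = 1.168563 − 0.351627 = 0.816936
N(d₁) = 0.878710,  N(d₂) = 0.793018,  e^(−rT) = 0.801238
E₀ = V₀·N(d₁) − D·e^(−rT)·N(d₂)
   = 248.7523·0.878710 − 218.9794·0.801238·0.793018 = 79.442621
B₀ = V₀ − E₀ = 248.7523 − 79.442621 = 169.309679

E0=79.4426 B0=169.3097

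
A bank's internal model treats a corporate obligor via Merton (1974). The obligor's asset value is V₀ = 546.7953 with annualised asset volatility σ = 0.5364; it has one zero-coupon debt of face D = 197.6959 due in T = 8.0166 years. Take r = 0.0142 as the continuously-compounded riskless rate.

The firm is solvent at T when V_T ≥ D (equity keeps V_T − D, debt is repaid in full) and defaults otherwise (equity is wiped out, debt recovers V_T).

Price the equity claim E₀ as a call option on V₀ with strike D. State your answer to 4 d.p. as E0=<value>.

d₁ = [ln(V₀/D) + (r + σ²/2)T] / (σ√T)
   = [ln(546.7953/197.6959) + (0.0142 + 0.5·0.5364²)·8.0166] / (0.5364·√8.0166)
   = [1.017345 + 1.267124] / 1.518742 = 1.504185
d₂ = d₁ − σ√T = 1.504185 − 1.518742 = -0.014557
N(d₁) = 0.933733,  N(d₂) = 0.494193,  e^(−rT) = 0.892405
E₀ = V₀·N(d₁) − D·e^(−rT)·N(d₂)
   = 546.7953·0.933733 − 197.6959·0.892405·0.494193 = 423.373029

E0=423.3730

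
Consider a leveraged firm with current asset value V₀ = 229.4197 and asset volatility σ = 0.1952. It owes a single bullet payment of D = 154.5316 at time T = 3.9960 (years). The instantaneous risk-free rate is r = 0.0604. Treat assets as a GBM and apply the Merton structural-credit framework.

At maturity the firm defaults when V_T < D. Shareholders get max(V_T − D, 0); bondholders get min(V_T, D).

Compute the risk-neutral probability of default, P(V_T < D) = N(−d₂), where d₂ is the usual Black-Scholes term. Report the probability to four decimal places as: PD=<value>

PD=0.0755

d₁ = [ln(V₀/D) + (r + σ²/2)T] / (σ√T)
   = [ln(229.4197/154.5316) + (0.0604 + 0.5·0.1952²)·3.9960] / (0.1952·√3.9960)
   = [0.395154 + 0.317488] / 0.390205 = 1.826330
d₂ = d₁ − σ√T = 1.826330 − 0.390205 = 1.436126
risk-neutral PD = N(−d₂) = N(-1.436126) = 0.075483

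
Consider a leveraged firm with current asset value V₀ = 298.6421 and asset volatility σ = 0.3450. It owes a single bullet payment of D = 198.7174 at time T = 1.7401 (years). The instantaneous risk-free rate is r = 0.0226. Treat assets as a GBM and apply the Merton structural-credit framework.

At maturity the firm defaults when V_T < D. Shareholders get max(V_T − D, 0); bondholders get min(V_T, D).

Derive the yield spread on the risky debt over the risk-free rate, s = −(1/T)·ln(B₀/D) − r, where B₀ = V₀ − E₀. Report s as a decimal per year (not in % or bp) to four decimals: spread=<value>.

d₁ = [ln(V₀/D) + (r + σ²/2)T] / (σ√T)
   = [ln(298.6421/198.7174) + (0.0226 + 0.5·0.3450²)·1.7401] / (0.3450·√1.7401)
   = [0.407362 + 0.142884] / 0.455099 = 1.209068
d₂ = d₁ − σ√T = 1.209068 − 0.455099 = 0.753969
N(d₁) = 0.886682,  N(d₂) = 0.774566,  e^(−rT) = 0.961437
E₀ = V₀·N(d₁) − D·e^(−rT)·N(d₂)
   = 298.6421·0.886682 − 198.7174·0.961437·0.774566 = 116.816339
B₀ = V₀ − E₀ = 298.6421 − 116.816339 = 181.825761
spread = −(1/T)·ln(B₀/D) − r = −(1/1.7401)·ln(181.825761/198.7174) − 0.0226 = 0.02845157

spread=0.0285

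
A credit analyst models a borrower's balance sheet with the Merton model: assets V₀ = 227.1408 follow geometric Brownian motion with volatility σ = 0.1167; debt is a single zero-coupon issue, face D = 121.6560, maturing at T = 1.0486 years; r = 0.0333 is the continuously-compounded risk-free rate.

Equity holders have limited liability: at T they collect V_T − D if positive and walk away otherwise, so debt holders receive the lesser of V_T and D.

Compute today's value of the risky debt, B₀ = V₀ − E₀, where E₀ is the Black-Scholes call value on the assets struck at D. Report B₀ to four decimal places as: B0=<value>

d₁ = [ln(V₀/D) + (r + σ²/2)T] / (σ√T)
   = [ln(227.1408/121.6560) + (0.0333 + 0.5·0.1167²)·1.0486] / (0.1167·√1.0486)
   = [0.624373 + 0.042059] / 0.119502 = 5.576731
d₂ = d₁ − σ√T = 5.576731 − 0.119502 = 5.457229
N(d₁) = 1.000000,  N(d₂) = 1.000000,  e^(−rT) = 0.965684
E₀ = V₀·N(d₁) − D·e^(−rT)·N(d₂)
   = 227.1408·1.000000 − 121.6560·0.965684·1.000000 = 109.659519
B₀ = V₀ − E₀ = 227.1408 − 109.659519 = 117.481281

B0=117.4813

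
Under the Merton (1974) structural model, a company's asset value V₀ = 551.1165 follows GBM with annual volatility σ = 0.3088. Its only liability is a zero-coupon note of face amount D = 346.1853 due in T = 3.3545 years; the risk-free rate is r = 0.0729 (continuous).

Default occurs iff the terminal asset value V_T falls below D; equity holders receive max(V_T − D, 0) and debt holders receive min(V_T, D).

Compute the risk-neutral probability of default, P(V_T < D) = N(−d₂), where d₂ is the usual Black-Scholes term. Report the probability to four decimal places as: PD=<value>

d₁ = [ln(V₀/D) + (r + σ²/2)T] / (σ√T)
   = [ln(551.1165/346.1853) + (0.0729 + 0.5·0.3088²)·3.3545] / (0.3088·√3.3545)
   = [0.464972 + 0.404481] / 0.565576 = 1.537288
d₂ = d₁ − σ√T = 1.537288 − 0.565576 = 0.971711
risk-neutral PD = N(−d₂) = N(-0.971711) = 0.165597

PD=0.1656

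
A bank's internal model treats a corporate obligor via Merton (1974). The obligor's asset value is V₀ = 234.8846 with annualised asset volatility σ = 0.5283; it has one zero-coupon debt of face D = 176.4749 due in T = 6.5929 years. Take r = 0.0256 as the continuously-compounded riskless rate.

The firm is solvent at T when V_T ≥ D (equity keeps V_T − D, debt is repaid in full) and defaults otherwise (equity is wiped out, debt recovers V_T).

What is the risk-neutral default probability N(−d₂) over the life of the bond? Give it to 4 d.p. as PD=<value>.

d₁ = [ln(V₀/D) + (r + σ²/2)T] / (σ√T)
   = [ln(234.8846/176.4749) + (0.0256 + 0.5·0.5283²)·6.5929] / (0.5283·√6.5929)
   = [0.285916 + 1.088820] / 1.356497 = 1.013446
d₂ = d₁ − σ√T = 1.013446 − 1.356497 = -0.343051
risk-neutral PD = N(−d₂) = N(0.343051) = 0.634220

PD=0.6342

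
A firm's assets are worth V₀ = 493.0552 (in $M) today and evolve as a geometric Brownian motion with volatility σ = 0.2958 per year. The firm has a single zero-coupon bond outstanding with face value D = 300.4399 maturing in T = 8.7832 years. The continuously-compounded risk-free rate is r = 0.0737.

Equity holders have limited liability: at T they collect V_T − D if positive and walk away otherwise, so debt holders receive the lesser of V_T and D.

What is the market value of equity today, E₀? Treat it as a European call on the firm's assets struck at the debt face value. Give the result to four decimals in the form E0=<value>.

E0=346.1155

d₁ = [ln(V₀/D) + (r + σ²/2)T] / (σ√T)
   = [ln(493.0552/300.4399) + (0.0737 + 0.5·0.2958²)·8.7832] / (0.2958·√8.7832)
   = [0.495373 + 1.031576] / 0.876647 = 1.741808
d₂ = d₁ − σ√T = 1.741808 − 0.876647 = 0.865161
N(d₁) = 0.959229,  N(d₂) = 0.806525,  e^(−rT) = 0.523446
E₀ = V₀·N(d₁) − D·e^(−rT)·N(d₂)
   = 493.0552·0.959229 − 300.4399·0.523446·0.806525 = 346.115508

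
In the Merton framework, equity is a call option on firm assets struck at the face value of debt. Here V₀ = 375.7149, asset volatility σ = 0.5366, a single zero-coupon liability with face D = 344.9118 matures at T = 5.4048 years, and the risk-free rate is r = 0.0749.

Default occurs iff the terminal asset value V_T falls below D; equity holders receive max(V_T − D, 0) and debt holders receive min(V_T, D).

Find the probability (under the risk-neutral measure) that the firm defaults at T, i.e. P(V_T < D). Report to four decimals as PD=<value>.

d₁ = [ln(V₀/D) + (r + σ²/2)T] / (σ√T)
   = [ln(375.7149/344.9118) + (0.0749 + 0.5·0.5366²)·5.4048] / (0.5366·√5.4048)
   = [0.085542 + 1.182947] / 1.247500 = 1.016825
d₂ = d₁ − σ√T = 1.016825 − 1.247500 = -0.230675
risk-neutral PD = N(−d₂) = N(0.230675) = 0.591216

PD=0.5912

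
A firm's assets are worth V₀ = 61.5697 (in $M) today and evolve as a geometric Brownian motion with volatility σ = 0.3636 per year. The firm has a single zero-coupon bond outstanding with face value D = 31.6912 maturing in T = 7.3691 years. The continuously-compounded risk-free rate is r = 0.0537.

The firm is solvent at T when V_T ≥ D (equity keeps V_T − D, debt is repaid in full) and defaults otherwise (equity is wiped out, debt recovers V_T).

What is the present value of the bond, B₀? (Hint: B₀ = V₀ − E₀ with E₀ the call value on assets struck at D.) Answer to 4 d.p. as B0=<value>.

d₁ = [ln(V₀/D) + (r + σ²/2)T] / (σ√T)
   = [ln(61.5697/31.6912) + (0.0537 + 0.5·0.3636²)·7.3691] / (0.3636·√7.3691)
   = [0.664131 + 0.882836] / 0.987032 = 1.567292
d₂ = d₁ − σ√T = 1.567292 − 0.987032 = 0.580261
N(d₁) = 0.941477,  N(d₂) = 0.719131,  e^(−rT) = 0.673195
E₀ = V₀·N(d₁) − D·e^(−rT)·N(d₂)
   = 61.5697·0.941477 − 31.6912·0.673195·0.719131 = 42.624263
B₀ = V₀ − E₀ = 61.5697 − 42.624263 = 18.945437

B0=18.9454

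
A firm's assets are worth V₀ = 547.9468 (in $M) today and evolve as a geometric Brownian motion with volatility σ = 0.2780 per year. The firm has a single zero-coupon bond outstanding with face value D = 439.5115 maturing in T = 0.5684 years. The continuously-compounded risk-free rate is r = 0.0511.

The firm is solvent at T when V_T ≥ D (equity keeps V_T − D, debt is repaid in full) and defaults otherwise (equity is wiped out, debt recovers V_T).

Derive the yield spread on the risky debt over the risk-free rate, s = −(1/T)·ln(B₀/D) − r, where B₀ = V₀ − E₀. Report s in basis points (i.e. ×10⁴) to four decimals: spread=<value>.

spread=239.6142

d₁ = [ln(V₀/D) + (r + σ²/2)T] / (σ√T)
   = [ln(547.9468/439.5115) + (0.0511 + 0.5·0.2780²)·0.5684] / (0.2780·√0.5684)
   = [0.220514 + 0.051009] / 0.209591 = 1.295495
d₂ = d₁ − σ√T = 1.295495 − 0.209591 = 1.085905
N(d₁) = 0.902425,  N(d₂) = 0.861239,  e^(−rT) = 0.971373
E₀ = V₀·N(d₁) − D·e^(−rT)·N(d₂)
   = 547.9468·0.902425 − 439.5115·0.971373·0.861239 = 126.792628
B₀ = V₀ − E₀ = 547.9468 − 126.792628 = 421.154172
spread = −(1/T)·ln(B₀/D) − r = −(1/0.5684)·ln(421.154172/439.5115) − 0.0511 = 0.02396142
in basis points: 0.02396142 × 10⁴ = 239.6142 bp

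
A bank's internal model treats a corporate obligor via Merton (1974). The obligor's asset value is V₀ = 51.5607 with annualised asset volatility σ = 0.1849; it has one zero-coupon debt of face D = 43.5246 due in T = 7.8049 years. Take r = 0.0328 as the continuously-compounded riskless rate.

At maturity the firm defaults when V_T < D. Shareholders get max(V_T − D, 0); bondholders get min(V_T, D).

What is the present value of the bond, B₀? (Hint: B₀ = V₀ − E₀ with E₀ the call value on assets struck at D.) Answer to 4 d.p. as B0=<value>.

d₁ = [ln(V₀/D) + (r + σ²/2)T] / (σ√T)
   = [ln(51.5607/43.5246) + (0.0328 + 0.5·0.1849²)·7.8049] / (0.1849·√7.8049)
   = [0.169433 + 0.389418] / 0.516560 = 1.081871
d₂ = d₁ − σ√T = 1.081871 − 0.516560 = 0.565311
N(d₁) = 0.860345,  N(d₂) = 0.714069,  e^(−rT) = 0.774141
E₀ = V₀·N(d₁) − D·e^(−rT)·N(d₂)
   = 51.5607·0.860345 − 43.5246·0.774141·0.714069 = 20.300015
B₀ = V₀ − E₀ = 51.5607 − 20.300015 = 31.260685

B0=31.2607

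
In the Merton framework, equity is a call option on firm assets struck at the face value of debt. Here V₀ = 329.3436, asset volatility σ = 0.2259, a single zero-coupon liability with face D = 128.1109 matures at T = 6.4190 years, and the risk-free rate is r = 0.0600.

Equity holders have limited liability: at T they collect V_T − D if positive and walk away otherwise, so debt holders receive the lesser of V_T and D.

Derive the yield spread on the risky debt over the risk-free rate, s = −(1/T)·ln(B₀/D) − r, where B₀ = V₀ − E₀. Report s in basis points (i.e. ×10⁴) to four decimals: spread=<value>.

spread=5.7525

d₁ = [ln(V₀/D) + (r + σ²/2)T] / (σ√T)
   = [ln(329.3436/128.1109) + (0.0600 + 0.5·0.2259²)·6.4190] / (0.2259·√6.4190)
   = [0.944205 + 0.548923] / 0.572334 = 2.608839
d₂ = d₁ − σ√T = 2.608839 − 0.572334 = 2.036505
N(d₁) = 0.995458,  N(d₂) = 0.979150,  e^(−rT) = 0.680355
E₀ = V₀·N(d₁) − D·e^(−rT)·N(d₂)
   = 329.3436·0.995458 − 128.1109·0.680355·0.979150 = 242.503911
B₀ = V₀ − E₀ = 329.3436 − 242.503911 = 86.839689
spread = −(1/T)·ln(B₀/D) − r = −(1/6.4190)·ln(86.839689/128.1109) − 0.0600 = 0.00057525
in basis points: 0.00057525 × 10⁴ = 5.7525 bp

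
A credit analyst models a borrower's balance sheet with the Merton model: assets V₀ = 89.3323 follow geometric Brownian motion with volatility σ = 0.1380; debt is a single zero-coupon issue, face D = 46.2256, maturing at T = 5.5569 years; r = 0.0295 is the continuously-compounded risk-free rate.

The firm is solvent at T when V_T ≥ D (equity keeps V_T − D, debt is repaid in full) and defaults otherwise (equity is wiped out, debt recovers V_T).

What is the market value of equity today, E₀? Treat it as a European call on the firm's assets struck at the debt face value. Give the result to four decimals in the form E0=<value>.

E0=50.1308

d₁ = [ln(V₀/D) + (r + σ²/2)T] / (σ√T)
   = [ln(89.3323/46.2256) + (0.0295 + 0.5·0.1380²)·5.5569] / (0.1380·√5.5569)
   = [0.658829 + 0.216841] / 0.325308 = 2.691816
d₂ = d₁ − σ√T = 2.691816 − 0.325308 = 2.366508
N(d₁) = 0.996447,  N(d₂) = 0.991022,  e^(−rT) = 0.848803
E₀ = V₀·N(d₁) − D·e^(−rT)·N(d₂)
   = 89.3323·0.996447 − 46.2256·0.848803·0.991022 = 50.130752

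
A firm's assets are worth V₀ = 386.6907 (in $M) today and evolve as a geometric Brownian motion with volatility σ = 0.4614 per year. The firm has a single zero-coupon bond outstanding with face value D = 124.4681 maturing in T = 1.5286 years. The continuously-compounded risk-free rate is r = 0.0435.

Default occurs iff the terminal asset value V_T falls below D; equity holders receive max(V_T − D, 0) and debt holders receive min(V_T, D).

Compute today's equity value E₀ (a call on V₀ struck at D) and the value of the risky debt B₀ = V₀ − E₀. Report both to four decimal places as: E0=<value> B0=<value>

E0=270.9802 B0=115.7105

d₁ = [ln(V₀/D) + (r + σ²/2)T] / (σ√T)
   = [ln(386.6907/124.4681) + (0.0435 + 0.5·0.4614²)·1.5286] / (0.4614·√1.5286)
   = [1.133576 + 0.229206] / 0.570459 = 2.388921
d₂ = d₁ − σ√T = 2.388921 − 0.570459 = 1.818462
N(d₁) = 0.991551,  N(d₂) = 0.965503,  e^(−rT) = 0.935668
E₀ = V₀·N(d₁) − D·e^(−rT)·N(d₂)
   = 386.6907·0.991551 − 124.4681·0.935668·0.965503 = 270.980216
B₀ = V₀ − E₀ = 386.6907 − 270.980216 = 115.710484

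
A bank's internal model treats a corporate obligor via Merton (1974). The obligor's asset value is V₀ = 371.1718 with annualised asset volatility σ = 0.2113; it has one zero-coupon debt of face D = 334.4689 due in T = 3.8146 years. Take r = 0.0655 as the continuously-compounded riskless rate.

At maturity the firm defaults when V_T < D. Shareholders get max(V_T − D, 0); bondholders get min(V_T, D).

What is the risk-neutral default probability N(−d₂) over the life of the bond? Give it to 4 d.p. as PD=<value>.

d₁ = [ln(V₀/D) + (r + σ²/2)T] / (σ√T)
   = [ln(371.1718/334.4689) + (0.0655 + 0.5·0.2113²)·3.8146] / (0.2113·√3.8146)
   = [0.104121 + 0.335013] / 0.412690 = 1.064077
d₂ = d₁ − σ√T = 1.064077 − 0.412690 = 0.651387
risk-neutral PD = N(−d₂) = N(-0.651387) = 0.257398

PD=0.2574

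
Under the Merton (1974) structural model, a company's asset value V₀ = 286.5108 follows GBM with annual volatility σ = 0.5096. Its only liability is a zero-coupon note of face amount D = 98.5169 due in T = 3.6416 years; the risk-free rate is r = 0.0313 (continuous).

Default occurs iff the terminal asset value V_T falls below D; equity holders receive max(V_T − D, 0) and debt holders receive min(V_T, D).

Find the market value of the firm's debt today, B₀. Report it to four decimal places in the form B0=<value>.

B0=80.1513

d₁ = [ln(V₀/D) + (r + σ²/2)T] / (σ√T)
   = [ln(286.5108/98.5169) + (0.0313 + 0.5·0.5096²)·3.6416] / (0.5096·√3.6416)
   = [1.067548 + 0.586830] / 0.972468 = 1.701215
d₂ = d₁ − σ√T = 1.701215 − 0.972468 = 0.728746
N(d₁) = 0.955549,  N(d₂) = 0.766922,  e^(−rT) = 0.892274
E₀ = V₀·N(d₁) − D·e^(−rT)·N(d₂)
   = 286.5108·0.955549 − 98.5169·0.892274·0.766922 = 206.359492
B₀ = V₀ − E₀ = 286.5108 − 206.359492 = 80.151308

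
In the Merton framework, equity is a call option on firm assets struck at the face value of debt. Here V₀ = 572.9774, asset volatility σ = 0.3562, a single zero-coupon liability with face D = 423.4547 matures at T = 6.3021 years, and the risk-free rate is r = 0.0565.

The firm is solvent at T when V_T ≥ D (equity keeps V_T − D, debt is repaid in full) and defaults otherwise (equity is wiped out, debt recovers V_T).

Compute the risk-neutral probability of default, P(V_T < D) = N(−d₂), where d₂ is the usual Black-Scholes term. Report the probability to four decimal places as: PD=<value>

PD=0.3862

d₁ = [ln(V₀/D) + (r + σ²/2)T] / (σ√T)
   = [ln(572.9774/423.4547) + (0.0565 + 0.5·0.3562²)·6.3021] / (0.3562·√6.3021)
   = [0.302400 + 0.755869] / 0.894204 = 1.183476
d₂ = d₁ − σ√T = 1.183476 − 0.894204 = 0.289272
risk-neutral PD = N(−d₂) = N(-0.289272) = 0.386187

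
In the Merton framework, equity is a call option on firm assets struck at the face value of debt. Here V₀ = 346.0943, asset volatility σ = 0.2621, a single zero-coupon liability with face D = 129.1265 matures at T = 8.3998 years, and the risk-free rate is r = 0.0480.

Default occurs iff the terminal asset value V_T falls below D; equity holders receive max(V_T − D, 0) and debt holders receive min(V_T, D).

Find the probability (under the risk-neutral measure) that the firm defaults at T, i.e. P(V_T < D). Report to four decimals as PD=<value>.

d₁ = [ln(V₀/D) + (r + σ²/2)T] / (σ√T)
   = [ln(346.0943/129.1265) + (0.0480 + 0.5·0.2621²)·8.3998] / (0.2621·√8.3998)
   = [0.985919 + 0.691708] / 0.759629 = 2.208483
d₂ = d₁ − σ√T = 2.208483 − 0.759629 = 1.448854
risk-neutral PD = N(−d₂) = N(-1.448854) = 0.073689

PD=0.0737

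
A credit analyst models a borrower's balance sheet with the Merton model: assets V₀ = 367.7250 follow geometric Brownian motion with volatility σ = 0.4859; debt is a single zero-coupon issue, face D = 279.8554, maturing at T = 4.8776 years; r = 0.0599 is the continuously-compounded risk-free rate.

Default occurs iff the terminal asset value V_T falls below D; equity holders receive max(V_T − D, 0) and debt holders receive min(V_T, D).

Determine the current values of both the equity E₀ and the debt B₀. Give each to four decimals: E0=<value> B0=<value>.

d₁ = [ln(V₀/D) + (r + σ²/2)T] / (σ√T)
   = [ln(367.7250/279.8554) + (0.0599 + 0.5·0.4859²)·4.8776] / (0.4859·√4.8776)
   = [0.273062 + 0.867966] / 1.073124 = 1.063277
d₂ = d₁ − σ√T = 1.063277 − 1.073124 = -0.009847
N(d₁) = 0.856172,  N(d₂) = 0.496072,  e^(−rT) = 0.746643
E₀ = V₀·N(d₁) − D·e^(−rT)·N(d₂)
   = 367.7250·0.856172 − 279.8554·0.746643·0.496072 = 211.180606
B₀ = V₀ − E₀ = 367.7250 − 211.180606 = 156.544394

E0=211.1806 B0=156.5444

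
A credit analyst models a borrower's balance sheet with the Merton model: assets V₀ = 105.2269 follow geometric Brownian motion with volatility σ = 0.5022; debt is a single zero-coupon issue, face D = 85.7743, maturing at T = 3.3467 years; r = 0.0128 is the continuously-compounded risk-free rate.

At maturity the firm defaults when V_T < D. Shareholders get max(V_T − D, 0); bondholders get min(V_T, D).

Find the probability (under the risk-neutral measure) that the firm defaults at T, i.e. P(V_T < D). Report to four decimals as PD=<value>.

d₁ = [ln(V₀/D) + (r + σ²/2)T] / (σ√T)
   = [ln(105.2269/85.7743) + (0.0128 + 0.5·0.5022²)·3.3467] / (0.5022·√3.3467)
   = [0.204400 + 0.464865] / 0.918724 = 0.728471
d₂ = d₁ − σ√T = 0.728471 − 0.918724 = -0.190253
risk-neutral PD = N(−d₂) = N(0.190253) = 0.575444

PD=0.5754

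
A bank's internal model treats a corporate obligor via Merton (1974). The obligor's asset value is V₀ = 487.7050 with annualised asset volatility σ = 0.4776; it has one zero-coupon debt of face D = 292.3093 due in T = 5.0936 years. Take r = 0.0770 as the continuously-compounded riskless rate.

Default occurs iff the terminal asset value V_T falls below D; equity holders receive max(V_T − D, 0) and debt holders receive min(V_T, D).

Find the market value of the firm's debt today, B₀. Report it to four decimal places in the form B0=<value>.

B0=163.0459

d₁ = [ln(V₀/D) + (r + σ²/2)T] / (σ√T)
   = [ln(487.7050/292.3093) + (0.0770 + 0.5·0.4776²)·5.0936] / (0.4776·√5.0936)
   = [0.511898 + 0.973137] / 1.077896 = 1.377717
d₂ = d₁ − σ√T = 1.377717 − 1.077896 = 0.299821
N(d₁) = 0.915855,  N(d₂) = 0.617843,  e^(−rT) = 0.675564
E₀ = V₀·N(d₁) − D·e^(−rT)·N(d₂)
   = 487.7050·0.915855 − 292.3093·0.675564·0.617843 = 324.659115
B₀ = V₀ − E₀ = 487.7050 − 324.659115 = 163.045885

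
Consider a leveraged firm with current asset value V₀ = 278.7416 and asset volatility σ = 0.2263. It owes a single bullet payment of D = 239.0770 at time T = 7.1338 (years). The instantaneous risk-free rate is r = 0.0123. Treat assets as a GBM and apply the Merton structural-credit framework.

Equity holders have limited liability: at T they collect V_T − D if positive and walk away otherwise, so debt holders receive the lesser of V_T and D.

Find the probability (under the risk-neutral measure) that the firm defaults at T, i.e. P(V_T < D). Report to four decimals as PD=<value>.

PD=0.4614

d₁ = [ln(V₀/D) + (r + σ²/2)T] / (σ√T)
   = [ln(278.7416/239.0770) + (0.0123 + 0.5·0.2263²)·7.1338] / (0.2263·√7.1338)
   = [0.153500 + 0.270413] / 0.604429 = 0.701344
d₂ = d₁ − σ√T = 0.701344 − 0.604429 = 0.096915
risk-neutral PD = N(−d₂) = N(-0.096915) = 0.461397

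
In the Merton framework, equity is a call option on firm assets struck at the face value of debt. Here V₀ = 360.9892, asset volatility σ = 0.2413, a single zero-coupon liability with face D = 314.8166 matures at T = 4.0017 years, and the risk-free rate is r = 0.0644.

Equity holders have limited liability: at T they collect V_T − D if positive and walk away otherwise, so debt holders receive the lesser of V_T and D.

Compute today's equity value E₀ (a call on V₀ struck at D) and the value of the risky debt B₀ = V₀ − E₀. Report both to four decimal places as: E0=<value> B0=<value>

d₁ = [ln(V₀/D) + (r + σ²/2)T] / (σ√T)
   = [ln(360.9892/314.8166) + (0.0644 + 0.5·0.2413²)·4.0017] / (0.2413·√4.0017)
   = [0.136858 + 0.374210] / 0.482703 = 1.058764
d₂ = d₁ − σ√T = 1.058764 − 0.482703 = 0.576062
N(d₁) = 0.855146,  N(d₂) = 0.717713,  e^(−rT) = 0.772820
E₀ = V₀·N(d₁) − D·e^(−rT)·N(d₂)
   = 360.9892·0.855146 − 314.8166·0.772820·0.717713 = 134.081514
B₀ = V₀ − E₀ = 360.9892 − 134.081514 = 226.907686

E0=134.0815 B0=226.9077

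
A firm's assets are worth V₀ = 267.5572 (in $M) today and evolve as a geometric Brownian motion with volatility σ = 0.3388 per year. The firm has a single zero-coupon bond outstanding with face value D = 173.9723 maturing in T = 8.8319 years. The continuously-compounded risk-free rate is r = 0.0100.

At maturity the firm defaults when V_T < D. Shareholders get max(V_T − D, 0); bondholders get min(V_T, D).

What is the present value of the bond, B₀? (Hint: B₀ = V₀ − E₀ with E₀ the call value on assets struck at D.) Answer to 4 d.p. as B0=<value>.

d₁ = [ln(V₀/D) + (r + σ²/2)T] / (σ√T)
   = [ln(267.5572/173.9723) + (0.0100 + 0.5·0.3388²)·8.8319] / (0.3388·√8.8319)
   = [0.430437 + 0.595206] / 1.006863 = 1.018652
d₂ = d₁ − σ√T = 1.018652 − 1.006863 = 0.011789
N(d₁) = 0.845816,  N(d₂) = 0.504703,  e^(−rT) = 0.915469
E₀ = V₀·N(d₁) − D·e^(−rT)·N(d₂)
   = 267.5572·0.845816 − 173.9723·0.915469·0.504703 = 145.922008
B₀ = V₀ − E₀ = 267.5572 − 145.922008 = 121.635192

B0=121.6352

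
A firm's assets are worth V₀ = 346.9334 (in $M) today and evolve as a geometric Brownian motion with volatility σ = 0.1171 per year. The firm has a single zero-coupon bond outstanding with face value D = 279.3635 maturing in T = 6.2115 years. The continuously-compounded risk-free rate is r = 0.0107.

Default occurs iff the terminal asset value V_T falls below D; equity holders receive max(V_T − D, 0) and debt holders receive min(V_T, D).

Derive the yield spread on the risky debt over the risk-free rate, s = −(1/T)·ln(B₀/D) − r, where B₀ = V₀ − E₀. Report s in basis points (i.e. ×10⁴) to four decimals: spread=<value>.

spread=48.1307

d₁ = [ln(V₀/D) + (r + σ²/2)T] / (σ√T)
   = [ln(346.9334/279.3635) + (0.0107 + 0.5·0.1171²)·6.2115] / (0.1171·√6.2115)
   = [0.216619 + 0.109050] / 0.291847 = 1.115891
d₂ = d₁ − σ√T = 1.115891 − 0.291847 = 0.824044
N(d₁) = 0.867766,  N(d₂) = 0.795043,  e^(−rT) = 0.935697
E₀ = V₀·N(d₁) − D·e^(−rT)·N(d₂)
   = 346.9334·0.867766 − 279.3635·0.935697·0.795043 = 93.232917
B₀ = V₀ − E₀ = 346.9334 − 93.232917 = 253.700483
spread = −(1/T)·ln(B₀/D) − r = −(1/6.2115)·ln(253.700483/279.3635) − 0.0107 = 0.00481307
in basis points: 0.00481307 × 10⁴ = 48.1307 bp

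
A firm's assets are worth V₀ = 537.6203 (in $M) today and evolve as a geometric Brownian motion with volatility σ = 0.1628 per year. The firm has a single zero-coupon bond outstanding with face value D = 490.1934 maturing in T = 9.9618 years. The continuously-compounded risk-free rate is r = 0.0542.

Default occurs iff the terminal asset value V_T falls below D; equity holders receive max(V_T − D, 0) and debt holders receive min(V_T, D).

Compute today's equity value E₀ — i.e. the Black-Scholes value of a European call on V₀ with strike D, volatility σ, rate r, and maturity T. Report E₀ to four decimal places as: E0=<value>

E0=262.3143

d₁ = [ln(V₀/D) + (r + σ²/2)T] / (σ√T)
   = [ln(537.6203/490.1934) + (0.0542 + 0.5·0.1628²)·9.9618] / (0.1628·√9.9618)
   = [0.092353 + 0.671943] / 0.513835 = 1.487434
d₂ = d₁ − σ√T = 1.487434 − 0.513835 = 0.973600
N(d₁) = 0.931550,  N(d₂) = 0.834872,  e^(−rT) = 0.582789
E₀ = V₀·N(d₁) − D·e^(−rT)·N(d₂)
   = 537.6203·0.931550 − 490.1934·0.582789·0.834872 = 262.314264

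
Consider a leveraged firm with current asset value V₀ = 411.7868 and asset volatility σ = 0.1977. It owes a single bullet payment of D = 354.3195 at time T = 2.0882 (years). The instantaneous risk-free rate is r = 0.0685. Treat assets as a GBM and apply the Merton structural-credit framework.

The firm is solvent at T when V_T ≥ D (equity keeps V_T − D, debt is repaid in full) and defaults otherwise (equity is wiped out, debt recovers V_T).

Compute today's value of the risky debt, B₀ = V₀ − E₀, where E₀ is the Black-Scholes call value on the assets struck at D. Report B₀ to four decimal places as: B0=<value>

B0=299.1065

d₁ = [ln(V₀/D) + (r + σ²/2)T] / (σ√T)
   = [ln(411.7868/354.3195) + (0.0685 + 0.5·0.1977²)·2.0882] / (0.1977·√2.0882)
   = [0.150307 + 0.183851] / 0.285688 = 1.169656
d₂ = d₁ − σ√T = 1.169656 − 0.285688 = 0.883968
N(d₁) = 0.878930,  N(d₂) = 0.811643,  e^(−rT) = 0.866718
E₀ = V₀·N(d₁) − D·e^(−rT)·N(d₂)
   = 411.7868·0.878930 − 354.3195·0.866718·0.811643 = 112.680292
B₀ = V₀ − E₀ = 411.7868 − 112.680292 = 299.106508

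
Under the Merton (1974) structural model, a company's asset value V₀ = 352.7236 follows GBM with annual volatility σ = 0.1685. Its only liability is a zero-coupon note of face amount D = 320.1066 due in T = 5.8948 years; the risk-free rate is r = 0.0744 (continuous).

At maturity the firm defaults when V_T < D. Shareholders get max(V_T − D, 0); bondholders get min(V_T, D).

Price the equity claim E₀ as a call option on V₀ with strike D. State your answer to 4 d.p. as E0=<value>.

E0=151.1266

d₁ = [ln(V₀/D) + (r + σ²/2)T] / (σ√T)
   = [ln(352.7236/320.1066) + (0.0744 + 0.5·0.1685²)·5.8948] / (0.1685·√5.8948)
   = [0.097031 + 0.522256] / 0.409105 = 1.513762
d₂ = d₁ − σ√T = 1.513762 − 0.409105 = 1.104657
N(d₁) = 0.934957,  N(d₂) = 0.865346,  e^(−rT) = 0.644956
E₀ = V₀·N(d₁) − D·e^(−rT)·N(d₂)
   = 352.7236·0.934957 − 320.1066·0.644956·0.865346 = 151.126636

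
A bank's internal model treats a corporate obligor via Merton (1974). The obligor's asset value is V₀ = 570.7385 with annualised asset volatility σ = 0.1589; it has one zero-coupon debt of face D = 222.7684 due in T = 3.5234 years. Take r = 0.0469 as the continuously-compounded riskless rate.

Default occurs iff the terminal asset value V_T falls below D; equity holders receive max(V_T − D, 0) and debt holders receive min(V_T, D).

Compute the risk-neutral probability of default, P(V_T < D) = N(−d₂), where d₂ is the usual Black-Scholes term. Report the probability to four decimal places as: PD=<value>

PD=0.0002

d₁ = [ln(V₀/D) + (r + σ²/2)T] / (σ√T)
   = [ln(570.7385/222.7684) + (0.0469 + 0.5·0.1589²)·3.5234] / (0.1589·√3.5234)
   = [0.940798 + 0.209729] / 0.298267 = 3.857377
d₂ = d₁ − σ√T = 3.857377 − 0.298267 = 3.559111
risk-neutral PD = N(−d₂) = N(-3.559111) = 0.000186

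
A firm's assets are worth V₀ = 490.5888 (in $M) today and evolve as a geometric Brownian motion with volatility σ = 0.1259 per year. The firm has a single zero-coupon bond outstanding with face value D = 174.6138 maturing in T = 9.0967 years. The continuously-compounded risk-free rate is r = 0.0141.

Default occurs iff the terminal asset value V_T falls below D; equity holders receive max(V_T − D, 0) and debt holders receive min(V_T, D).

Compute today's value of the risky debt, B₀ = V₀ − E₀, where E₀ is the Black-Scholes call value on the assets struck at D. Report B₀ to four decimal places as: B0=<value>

d₁ = [ln(V₀/D) + (r + σ²/2)T] / (σ√T)
   = [ln(490.5888/174.6138) + (0.0141 + 0.5·0.1259²)·9.0967] / (0.1259·√9.0967)
   = [1.033030 + 0.200359] / 0.379724 = 3.248120
d₂ = d₁ − σ√T = 3.248120 − 0.379724 = 2.868397
N(d₁) = 0.999419,  N(d₂) = 0.997937,  e^(−rT) = 0.879622
E₀ = V₀·N(d₁) − D·e^(−rT)·N(d₂)
   = 490.5888·0.999419 − 174.6138·0.879622·0.997937 = 337.026604
B₀ = V₀ − E₀ = 490.5888 − 337.026604 = 153.562196

B0=153.5622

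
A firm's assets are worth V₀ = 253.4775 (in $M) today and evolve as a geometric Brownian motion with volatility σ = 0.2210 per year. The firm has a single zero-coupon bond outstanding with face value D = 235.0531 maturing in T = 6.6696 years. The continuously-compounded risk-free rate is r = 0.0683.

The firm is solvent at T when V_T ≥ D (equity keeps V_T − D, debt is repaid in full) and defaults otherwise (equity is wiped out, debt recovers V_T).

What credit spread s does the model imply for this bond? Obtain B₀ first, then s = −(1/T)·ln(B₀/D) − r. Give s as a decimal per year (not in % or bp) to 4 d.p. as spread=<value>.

spread=0.0107

d₁ = [ln(V₀/D) + (r + σ²/2)T] / (σ√T)
   = [ln(253.4775/235.0531) + (0.0683 + 0.5·0.2210²)·6.6696] / (0.2210·√6.6696)
   = [0.075464 + 0.618409] / 0.570745 = 1.215731
d₂ = d₁ − σ√T = 1.215731 − 0.570745 = 0.644986
N(d₁) = 0.887956,  N(d₂) = 0.740532,  e^(−rT) = 0.634109
E₀ = V₀·N(d₁) − D·e^(−rT)·N(d₂)
   = 253.4775·0.887956 − 235.0531·0.634109·0.740532 = 114.701117
B₀ = V₀ − E₀ = 253.4775 − 114.701117 = 138.776383
spread = −(1/T)·ln(B₀/D) − r = −(1/6.6696)·ln(138.776383/235.0531) − 0.0683 = 0.01070737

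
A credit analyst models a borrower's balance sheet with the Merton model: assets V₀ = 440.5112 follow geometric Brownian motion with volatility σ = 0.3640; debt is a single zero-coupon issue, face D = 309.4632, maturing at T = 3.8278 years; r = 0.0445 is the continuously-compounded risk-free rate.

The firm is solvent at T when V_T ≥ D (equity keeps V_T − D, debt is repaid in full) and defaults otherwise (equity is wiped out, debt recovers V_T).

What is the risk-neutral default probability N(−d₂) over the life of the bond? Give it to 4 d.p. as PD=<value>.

d₁ = [ln(V₀/D) + (r + σ²/2)T] / (σ√T)
   = [ln(440.5112/309.4632) + (0.0445 + 0.5·0.3640²)·3.8278] / (0.3640·√3.8278)
   = [0.353097 + 0.423921] / 0.712157 = 1.091076
d₂ = d₁ − σ√T = 1.091076 − 0.712157 = 0.378919
risk-neutral PD = N(−d₂) = N(-0.378919) = 0.352374

PD=0.3524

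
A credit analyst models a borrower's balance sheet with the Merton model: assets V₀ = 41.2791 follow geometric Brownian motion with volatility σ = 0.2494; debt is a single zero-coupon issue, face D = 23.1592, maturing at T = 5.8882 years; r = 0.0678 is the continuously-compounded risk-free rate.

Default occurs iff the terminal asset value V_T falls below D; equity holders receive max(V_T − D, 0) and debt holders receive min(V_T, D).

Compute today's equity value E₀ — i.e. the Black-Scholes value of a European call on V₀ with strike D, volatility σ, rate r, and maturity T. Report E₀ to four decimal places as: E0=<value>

d₁ = [ln(V₀/D) + (r + σ²/2)T] / (σ√T)
   = [ln(41.2791/23.1592) + (0.0678 + 0.5·0.2494²)·5.8882] / (0.2494·√5.8882)
   = [0.577964 + 0.582344] / 0.605184 = 1.917280
d₂ = d₁ − σ√T = 1.917280 − 0.605184 = 1.312096
N(d₁) = 0.972399,  N(d₂) = 0.905256,  e^(−rT) = 0.670843
E₀ = V₀·N(d₁) − D·e^(−rT)·N(d₂)
   = 41.2791·0.972399 − 23.1592·0.670843·0.905256 = 26.075518

E0=26.0755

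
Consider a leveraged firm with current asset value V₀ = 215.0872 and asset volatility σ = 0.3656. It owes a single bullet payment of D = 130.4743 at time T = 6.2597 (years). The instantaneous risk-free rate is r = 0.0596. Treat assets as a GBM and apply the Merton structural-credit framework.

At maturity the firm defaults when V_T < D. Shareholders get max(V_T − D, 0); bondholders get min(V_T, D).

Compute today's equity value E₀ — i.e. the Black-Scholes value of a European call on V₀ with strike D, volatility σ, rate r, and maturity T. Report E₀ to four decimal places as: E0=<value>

E0=136.0612

d₁ = [ln(V₀/D) + (r + σ²/2)T] / (σ√T)
   = [ln(215.0872/130.4743) + (0.0596 + 0.5·0.3656²)·6.2597] / (0.3656·√6.2597)
   = [0.499867 + 0.791424] / 0.914709 = 1.411697
d₂ = d₁ − σ√T = 1.411697 − 0.914709 = 0.496988
N(d₁) = 0.920980,  N(d₂) = 0.690401,  e^(−rT) = 0.688611
E₀ = V₀·N(d₁) − D·e^(−rT)·N(d₂)
   = 215.0872·0.920980 − 130.4743·0.688611·0.690401 = 136.061240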